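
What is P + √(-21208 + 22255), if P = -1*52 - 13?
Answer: -65 + √1047 ≈ -32.643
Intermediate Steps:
P = -65 (P = -52 - 13 = -65)
P + √(-21208 + 22255) = -65 + √(-21208 + 22255) = -65 + √1047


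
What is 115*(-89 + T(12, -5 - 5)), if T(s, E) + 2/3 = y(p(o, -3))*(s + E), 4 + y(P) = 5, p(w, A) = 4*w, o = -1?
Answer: -30245/3 ≈ -10082.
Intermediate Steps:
y(P) = 1 (y(P) = -4 + 5 = 1)
T(s, E) = -⅔ + E + s (T(s, E) = -⅔ + 1*(s + E) = -⅔ + 1*(E + s) = -⅔ + (E + s) = -⅔ + E + s)
115*(-89 + T(12, -5 - 5)) = 115*(-89 + (-⅔ + (-5 - 5) + 12)) = 115*(-89 + (-⅔ - 10 + 12)) = 115*(-89 + 4/3) = 115*(-263/3) = -30245/3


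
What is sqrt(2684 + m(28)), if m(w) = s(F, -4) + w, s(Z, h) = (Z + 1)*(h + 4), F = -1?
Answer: 2*sqrt(678) ≈ 52.077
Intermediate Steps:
s(Z, h) = (1 + Z)*(4 + h)
m(w) = w (m(w) = (4 - 4 + 4*(-1) - 1*(-4)) + w = (4 - 4 - 4 + 4) + w = 0 + w = w)
sqrt(2684 + m(28)) = sqrt(2684 + 28) = sqrt(2712) = 2*sqrt(678)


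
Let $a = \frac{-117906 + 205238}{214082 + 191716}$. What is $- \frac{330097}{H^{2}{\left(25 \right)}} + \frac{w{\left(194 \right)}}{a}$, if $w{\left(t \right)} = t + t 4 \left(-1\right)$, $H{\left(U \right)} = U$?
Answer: $- \frac{44109263426}{13645625} \approx -3232.5$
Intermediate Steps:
$a = \frac{43666}{202899}$ ($a = \frac{87332}{405798} = 87332 \cdot \frac{1}{405798} = \frac{43666}{202899} \approx 0.21521$)
$w{\left(t \right)} = - 3 t$ ($w{\left(t \right)} = t + 4 t \left(-1\right) = t - 4 t = - 3 t$)
$- \frac{330097}{H^{2}{\left(25 \right)}} + \frac{w{\left(194 \right)}}{a} = - \frac{330097}{25^{2}} + \frac{\left(-3\right) 194}{\frac{43666}{202899}} = - \frac{330097}{625} - \frac{59043609}{21833} = - \frac{44109263426}{13645625}$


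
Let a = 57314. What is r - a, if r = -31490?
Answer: -88804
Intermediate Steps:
r - a = -31490 - 1*57314 = -31490 - 57314 = -88804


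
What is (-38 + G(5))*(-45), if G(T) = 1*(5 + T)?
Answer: 1260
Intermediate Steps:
G(T) = 5 + T
(-38 + G(5))*(-45) = (-38 + (5 + 5))*(-45) = (-38 + 10)*(-45) = -28*(-45) = 1260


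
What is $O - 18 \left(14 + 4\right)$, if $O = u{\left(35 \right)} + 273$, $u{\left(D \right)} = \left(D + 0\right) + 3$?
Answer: $-13$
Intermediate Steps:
$u{\left(D \right)} = 3 + D$ ($u{\left(D \right)} = D + 3 = 3 + D$)
$O = 311$ ($O = \left(3 + 35\right) + 273 = 38 + 273 = 311$)
$O - 18 \left(14 + 4\right) = 311 - 18 \left(14 + 4\right) = 311 - 18 \cdot 18 = 311 - 324 = -13$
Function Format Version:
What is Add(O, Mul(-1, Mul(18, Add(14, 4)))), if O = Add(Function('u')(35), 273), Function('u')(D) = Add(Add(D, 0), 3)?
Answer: -13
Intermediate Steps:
Function('u')(D) = Add(3, D) (Function('u')(D) = Add(D, 3) = Add(3, D))
O = 311 (O = Add(Add(3, 35), 273) = Add(38, 273) = 311)
Add(O, Mul(-1, Mul(18, Add(14, 4)))) = Add(311, Mul(-1, Mul(18, Add(14, 4)))) = Add(311, Mul(-1, Mul(18, 18))) = Add(311, Mul(-1, 324)) = Add(311, -324) = -13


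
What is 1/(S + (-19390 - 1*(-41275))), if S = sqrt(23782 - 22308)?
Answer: 21885/478951751 - sqrt(1474)/478951751 ≈ 4.5613e-5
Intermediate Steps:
S = sqrt(1474) ≈ 38.393
1/(S + (-19390 - 1*(-41275))) = 1/(sqrt(1474) + (-19390 - 1*(-41275))) = 1/(sqrt(1474) + (-19390 + 41275)) = 1/(sqrt(1474) + 21885) = 1/(21885 + sqrt(1474))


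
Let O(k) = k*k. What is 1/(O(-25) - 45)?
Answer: 1/580 ≈ 0.0017241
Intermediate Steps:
O(k) = k**2
1/(O(-25) - 45) = 1/((-25)**2 - 45) = 1/(625 - 45) = 1/580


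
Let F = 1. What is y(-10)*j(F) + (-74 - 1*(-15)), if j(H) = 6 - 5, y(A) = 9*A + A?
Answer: -159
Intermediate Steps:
y(A) = 10*A
j(H) = 1
y(-10)*j(F) + (-74 - 1*(-15)) = (10*(-10))*1 + (-74 - 1*(-15)) = -100*1 + (-74 + 15) = -100 - 59 = -159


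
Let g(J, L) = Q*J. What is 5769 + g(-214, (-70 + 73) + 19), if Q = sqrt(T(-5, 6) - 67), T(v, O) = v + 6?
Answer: 5769 - 214*I*sqrt(66) ≈ 5769.0 - 1738.5*I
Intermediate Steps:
T(v, O) = 6 + v
Q = I*sqrt(66) (Q = sqrt((6 - 5) - 67) = sqrt(1 - 67) = sqrt(-66) = I*sqrt(66) ≈ 8.124*I)
g(J, L) = I*J*sqrt(66) (g(J, L) = (I*sqrt(66))*J = I*J*sqrt(66))
5769 + g(-214, (-70 + 73) + 19) = 5769 + I*(-214)*sqrt(66) = 5769 - 214*I*sqrt(66)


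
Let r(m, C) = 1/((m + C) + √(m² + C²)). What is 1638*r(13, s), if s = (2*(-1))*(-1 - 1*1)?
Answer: 1071/4 - 63*√185/4 ≈ 53.527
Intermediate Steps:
s = 4 (s = -2*(-1 - 1) = -2*(-2) = 4)
r(m, C) = 1/(C + m + √(C² + m²)) (r(m, C) = 1/((C + m) + √(C² + m²)) = 1/(C + m + √(C² + m²)))
1638*r(13, s) = 1638/(4 + 13 + √(4² + 13²)) = 1638/(4 + 13 + √(16 + 169)) = 1638/(4 + 13 + √185) = 1638/(17 + √185)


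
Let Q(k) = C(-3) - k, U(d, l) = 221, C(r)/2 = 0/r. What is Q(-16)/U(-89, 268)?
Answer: 16/221 ≈ 0.072398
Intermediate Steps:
C(r) = 0 (C(r) = 2*(0/r) = 2*0 = 0)
Q(k) = -k (Q(k) = 0 - k = -k)
Q(-16)/U(-89, 268) = -1*(-16)/221 = 16*(1/221) = 16/221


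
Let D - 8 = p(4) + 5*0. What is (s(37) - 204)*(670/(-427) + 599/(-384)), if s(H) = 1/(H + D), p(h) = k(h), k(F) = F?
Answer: 5127964735/8034432 ≈ 638.25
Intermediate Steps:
p(h) = h
D = 12 (D = 8 + (4 + 5*0) = 8 + (4 + 0) = 8 + 4 = 12)
s(H) = 1/(12 + H) (s(H) = 1/(H + 12) = 1/(12 + H))
(s(37) - 204)*(670/(-427) + 599/(-384)) = (1/(12 + 37) - 204)*(670/(-427) + 599/(-384)) = (1/49 - 204)*(670*(-1/427) + 599*(-1/384)) = (1/49 - 204)*(-670/427 - 599/384) = -9995/49*(-513053/163968) = 5127964735/8034432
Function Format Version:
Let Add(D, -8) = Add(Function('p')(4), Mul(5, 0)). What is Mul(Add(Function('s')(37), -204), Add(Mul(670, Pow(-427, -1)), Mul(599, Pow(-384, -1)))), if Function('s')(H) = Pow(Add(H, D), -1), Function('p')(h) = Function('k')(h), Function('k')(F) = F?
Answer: Rational(5127964735, 8034432) ≈ 638.25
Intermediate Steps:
Function('p')(h) = h
D = 12 (D = Add(8, Add(4, Mul(5, 0))) = Add(8, Add(4, 0)) = Add(8, 4) = 12)
Function('s')(H) = Pow(Add(12, H), -1) (Function('s')(H) = Pow(Add(H, 12), -1) = Pow(Add(12, H), -1))
Mul(Add(Function('s')(37), -204), Add(Mul(670, Pow(-427, -1)), Mul(599, Pow(-384, -1)))) = Mul(Add(Pow(Add(12, 37), -1), -204), Add(Mul(670, Pow(-427, -1)), Mul(599, Pow(-384, -1)))) = Mul(Add(Pow(49, -1), -204), Add(Mul(670, Rational(-1, 427)), Mul(599, Rational(-1, 384)))) = Mul(Add(Rational(1, 49), -204), Add(Rational(-670, 427), Rational(-599, 384))) = Mul(Rational(-9995, 49), Rational(-513053, 163968)) = Rational(5127964735, 8034432)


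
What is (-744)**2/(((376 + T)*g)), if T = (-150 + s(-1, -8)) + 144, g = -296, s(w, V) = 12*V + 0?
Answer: -34596/5069 ≈ -6.8250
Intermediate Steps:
s(w, V) = 12*V
T = -102 (T = (-150 + 12*(-8)) + 144 = (-150 - 96) + 144 = -246 + 144 = -102)
(-744)**2/(((376 + T)*g)) = (-744)**2/(((376 - 102)*(-296))) = 553536/((274*(-296))) = 553536/(-81104) = 553536*(-1/81104) = -34596/5069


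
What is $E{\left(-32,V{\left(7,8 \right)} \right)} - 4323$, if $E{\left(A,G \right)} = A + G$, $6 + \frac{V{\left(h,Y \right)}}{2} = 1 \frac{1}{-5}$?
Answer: $- \frac{21837}{5} \approx -4367.4$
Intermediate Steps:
$V{\left(h,Y \right)} = - \frac{62}{5}$ ($V{\left(h,Y \right)} = -12 + 2 \cdot 1 \frac{1}{-5} = -12 + 2 \cdot 1 \left(- \frac{1}{5}\right) = -12 + 2 \left(- \frac{1}{5}\right) = -12 - \frac{2}{5} = - \frac{62}{5}$)
$E{\left(-32,V{\left(7,8 \right)} \right)} - 4323 = \left(-32 - \frac{62}{5}\right) - 4323 = - \frac{222}{5} - 4323 = - \frac{21837}{5}$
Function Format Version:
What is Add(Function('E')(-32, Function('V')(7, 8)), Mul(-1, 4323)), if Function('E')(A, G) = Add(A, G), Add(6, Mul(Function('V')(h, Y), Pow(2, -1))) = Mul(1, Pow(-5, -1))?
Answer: Rational(-21837, 5) ≈ -4367.4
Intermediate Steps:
Function('V')(h, Y) = Rational(-62, 5) (Function('V')(h, Y) = Add(-12, Mul(2, Mul(1, Pow(-5, -1)))) = Add(-12, Mul(2, Mul(1, Rational(-1, 5)))) = Add(-12, Mul(2, Rational(-1, 5))) = Add(-12, Rational(-2, 5)) = Rational(-62, 5))
Add(Function('E')(-32, Function('V')(7, 8)), Mul(-1, 4323)) = Add(Add(-32, Rational(-62, 5)), Mul(-1, 4323)) = Add(Rational(-222, 5), -4323) = Rational(-21837, 5)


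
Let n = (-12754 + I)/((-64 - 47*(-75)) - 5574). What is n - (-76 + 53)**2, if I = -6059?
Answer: -1098964/2113 ≈ -520.10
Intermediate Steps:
n = 18813/2113 (n = (-12754 - 6059)/((-64 - 47*(-75)) - 5574) = -18813/((-64 + 3525) - 5574) = -18813/(3461 - 5574) = -18813/(-2113) = -18813*(-1/2113) = 18813/2113 ≈ 8.9035)
n - (-76 + 53)**2 = 18813/2113 - (-76 + 53)**2 = 18813/2113 - 1*(-23)**2 = 18813/2113 - 1*529 = 18813/2113 - 529 = -1098964/2113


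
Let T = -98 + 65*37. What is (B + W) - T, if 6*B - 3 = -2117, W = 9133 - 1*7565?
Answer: -3274/3 ≈ -1091.3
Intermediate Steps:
W = 1568 (W = 9133 - 7565 = 1568)
B = -1057/3 (B = ½ + (⅙)*(-2117) = ½ - 2117/6 = -1057/3 ≈ -352.33)
T = 2307 (T = -98 + 2405 = 2307)
(B + W) - T = (-1057/3 + 1568) - 1*2307 = 3647/3 - 2307 = -3274/3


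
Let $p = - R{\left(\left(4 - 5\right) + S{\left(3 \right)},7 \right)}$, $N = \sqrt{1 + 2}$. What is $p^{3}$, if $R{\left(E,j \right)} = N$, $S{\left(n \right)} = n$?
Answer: $- 3 \sqrt{3} \approx -5.1962$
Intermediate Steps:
$N = \sqrt{3} \approx 1.732$
$R{\left(E,j \right)} = \sqrt{3}$
$p = - \sqrt{3} \approx -1.732$
$p^{3} = \left(- \sqrt{3}\right)^{3} = - 3 \sqrt{3}$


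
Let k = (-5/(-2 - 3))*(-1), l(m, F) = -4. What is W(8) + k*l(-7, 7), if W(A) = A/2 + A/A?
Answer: 9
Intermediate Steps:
W(A) = 1 + A/2 (W(A) = A*(½) + 1 = A/2 + 1 = 1 + A/2)
k = -1 (k = (-5/(-5))*(-1) = -⅕*(-5)*(-1) = 1*(-1) = -1)
W(8) + k*l(-7, 7) = (1 + (½)*8) - 1*(-4) = (1 + 4) + 4 = 5 + 4 = 9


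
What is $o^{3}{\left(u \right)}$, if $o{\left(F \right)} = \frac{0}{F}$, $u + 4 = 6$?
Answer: $0$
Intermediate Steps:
$u = 2$ ($u = -4 + 6 = 2$)
$o{\left(F \right)} = 0$
$o^{3}{\left(u \right)} = 0^{3} = 0$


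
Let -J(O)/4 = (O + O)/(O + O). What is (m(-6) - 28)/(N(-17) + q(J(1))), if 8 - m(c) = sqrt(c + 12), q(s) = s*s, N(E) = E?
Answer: 20 + sqrt(6) ≈ 22.449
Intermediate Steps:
J(O) = -4 (J(O) = -4*(O + O)/(O + O) = -4*2*O/(2*O) = -4*2*O*1/(2*O) = -4*1 = -4)
q(s) = s**2
m(c) = 8 - sqrt(12 + c) (m(c) = 8 - sqrt(c + 12) = 8 - sqrt(12 + c))
(m(-6) - 28)/(N(-17) + q(J(1))) = ((8 - sqrt(12 - 6)) - 28)/(-17 + (-4)**2) = ((8 - sqrt(6)) - 28)/(-17 + 16) = (-20 - sqrt(6))/(-1) = (-20 - sqrt(6))*(-1) = 20 + sqrt(6)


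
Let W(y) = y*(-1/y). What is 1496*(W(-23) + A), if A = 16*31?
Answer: 740520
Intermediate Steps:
A = 496
W(y) = -1
1496*(W(-23) + A) = 1496*(-1 + 496) = 1496*495 = 740520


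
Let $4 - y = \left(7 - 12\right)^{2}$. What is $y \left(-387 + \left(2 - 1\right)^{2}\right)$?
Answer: $8106$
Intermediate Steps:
$y = -21$ ($y = 4 - \left(7 - 12\right)^{2} = 4 - \left(-5\right)^{2} = 4 - 25 = -21$)
$y \left(-387 + \left(2 - 1\right)^{2}\right) = - 21 \left(-387 + \left(2 - 1\right)^{2}\right) = - 21 \left(-387 + 1^{2}\right) = - 21 \left(-387 + 1\right) = \left(-21\right) \left(-386\right) = 8106$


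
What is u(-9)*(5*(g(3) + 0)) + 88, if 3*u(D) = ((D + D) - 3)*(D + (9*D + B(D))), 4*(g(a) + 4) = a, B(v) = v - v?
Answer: -20299/2 ≈ -10150.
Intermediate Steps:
B(v) = 0
g(a) = -4 + a/4
u(D) = 10*D*(-3 + 2*D)/3 (u(D) = (((D + D) - 3)*(D + (9*D + 0)))/3 = ((2*D - 3)*(D + 9*D))/3 = ((-3 + 2*D)*(10*D))/3 = (10*D*(-3 + 2*D))/3 = 10*D*(-3 + 2*D)/3)
u(-9)*(5*(g(3) + 0)) + 88 = ((10/3)*(-9)*(-3 + 2*(-9)))*(5*((-4 + (¼)*3) + 0)) + 88 = ((10/3)*(-9)*(-3 - 18))*(5*((-4 + ¾) + 0)) + 88 = ((10/3)*(-9)*(-21))*(5*(-13/4 + 0)) + 88 = 630*(5*(-13/4)) + 88 = 630*(-65/4) + 88 = -20475/2 + 88 = -20299/2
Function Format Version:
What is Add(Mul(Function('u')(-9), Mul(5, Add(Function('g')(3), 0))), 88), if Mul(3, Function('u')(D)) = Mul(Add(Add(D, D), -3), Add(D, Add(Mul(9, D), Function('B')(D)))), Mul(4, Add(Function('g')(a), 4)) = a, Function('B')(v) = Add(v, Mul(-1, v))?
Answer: Rational(-20299, 2) ≈ -10150.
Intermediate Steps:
Function('B')(v) = 0
Function('g')(a) = Add(-4, Mul(Rational(1, 4), a))
Function('u')(D) = Mul(Rational(10, 3), D, Add(-3, Mul(2, D))) (Function('u')(D) = Mul(Rational(1, 3), Mul(Add(Add(D, D), -3), Add(D, Add(Mul(9, D), 0)))) = Mul(Rational(1, 3), Mul(Add(Mul(2, D), -3), Add(D, Mul(9, D)))) = Mul(Rational(1, 3), Mul(Add(-3, Mul(2, D)), Mul(10, D))) = Mul(Rational(1, 3), Mul(10, D, Add(-3, Mul(2, D)))) = Mul(Rational(10, 3), D, Add(-3, Mul(2, D))))
Add(Mul(Function('u')(-9), Mul(5, Add(Function('g')(3), 0))), 88) = Add(Mul(Mul(Rational(10, 3), -9, Add(-3, Mul(2, -9))), Mul(5, Add(Add(-4, Mul(Rational(1, 4), 3)), 0))), 88) = Add(Mul(Mul(Rational(10, 3), -9, Add(-3, -18)), Mul(5, Add(Add(-4, Rational(3, 4)), 0))), 88) = Add(Mul(Mul(Rational(10, 3), -9, -21), Mul(5, Add(Rational(-13, 4), 0))), 88) = Add(Mul(630, Mul(5, Rational(-13, 4))), 88) = Add(Mul(630, Rational(-65, 4)), 88) = Add(Rational(-20475, 2), 88) = Rational(-20299, 2)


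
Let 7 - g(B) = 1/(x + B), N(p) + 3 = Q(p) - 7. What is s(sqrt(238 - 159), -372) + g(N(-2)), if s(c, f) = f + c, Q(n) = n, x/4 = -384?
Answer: -565019/1548 + sqrt(79) ≈ -356.11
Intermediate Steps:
x = -1536 (x = 4*(-384) = -1536)
N(p) = -10 + p (N(p) = -3 + (p - 7) = -3 + (-7 + p) = -10 + p)
g(B) = 7 - 1/(-1536 + B)
s(c, f) = c + f
s(sqrt(238 - 159), -372) + g(N(-2)) = (sqrt(238 - 159) - 372) + (-10753 + 7*(-10 - 2))/(-1536 + (-10 - 2)) = (sqrt(79) - 372) + (-10753 + 7*(-12))/(-1536 - 12) = (-372 + sqrt(79)) + (-10753 - 84)/(-1548) = (-372 + sqrt(79)) - 1/1548*(-10837) = (-372 + sqrt(79)) + 10837/1548 = -565019/1548 + sqrt(79)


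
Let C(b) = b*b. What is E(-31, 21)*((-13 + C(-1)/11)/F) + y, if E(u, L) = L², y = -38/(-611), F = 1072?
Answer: -18906973/3602456 ≈ -5.2484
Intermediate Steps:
C(b) = b²
y = 38/611 (y = -38*(-1/611) = 38/611 ≈ 0.062193)
E(-31, 21)*((-13 + C(-1)/11)/F) + y = 21²*((-13 + (-1)²/11)/1072) + 38/611 = 441*((-13 + (1/11)*1)*(1/1072)) + 38/611 = 441*((-13 + 1/11)*(1/1072)) + 38/611 = 441*(-142/11*1/1072) + 38/611 = 441*(-71/5896) + 38/611 = -31311/5896 + 38/611 = -18906973/3602456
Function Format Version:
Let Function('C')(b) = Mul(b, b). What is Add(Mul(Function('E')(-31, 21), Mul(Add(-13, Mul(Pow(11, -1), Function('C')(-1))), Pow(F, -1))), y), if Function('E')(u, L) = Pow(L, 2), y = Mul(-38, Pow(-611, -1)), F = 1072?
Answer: Rational(-18906973, 3602456) ≈ -5.2484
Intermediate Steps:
Function('C')(b) = Pow(b, 2)
y = Rational(38, 611) (y = Mul(-38, Rational(-1, 611)) = Rational(38, 611) ≈ 0.062193)
Add(Mul(Function('E')(-31, 21), Mul(Add(-13, Mul(Pow(11, -1), Function('C')(-1))), Pow(F, -1))), y) = Add(Mul(Pow(21, 2), Mul(Add(-13, Mul(Pow(11, -1), Pow(-1, 2))), Pow(1072, -1))), Rational(38, 611)) = Add(Mul(441, Mul(Add(-13, Mul(Rational(1, 11), 1)), Rational(1, 1072))), Rational(38, 611)) = Add(Mul(441, Mul(Add(-13, Rational(1, 11)), Rational(1, 1072))), Rational(38, 611)) = Add(Mul(441, Mul(Rational(-142, 11), Rational(1, 1072))), Rational(38, 611)) = Add(Mul(441, Rational(-71, 5896)), Rational(38, 611)) = Add(Rational(-31311, 5896), Rational(38, 611)) = Rational(-18906973, 3602456)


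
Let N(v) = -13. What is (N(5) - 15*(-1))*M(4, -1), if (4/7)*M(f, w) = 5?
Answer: 35/2 ≈ 17.500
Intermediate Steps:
M(f, w) = 35/4 (M(f, w) = (7/4)*5 = 35/4)
(N(5) - 15*(-1))*M(4, -1) = (-13 - 15*(-1))*(35/4) = (-13 + 15)*(35/4) = 2*(35/4) = 35/2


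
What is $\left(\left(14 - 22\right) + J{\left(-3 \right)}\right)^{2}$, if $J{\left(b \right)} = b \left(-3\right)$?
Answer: $1$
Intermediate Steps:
$J{\left(b \right)} = - 3 b$
$\left(\left(14 - 22\right) + J{\left(-3 \right)}\right)^{2} = \left(\left(14 - 22\right) - -9\right)^{2} = \left(-8 + 9\right)^{2} = 1^{2} = 1$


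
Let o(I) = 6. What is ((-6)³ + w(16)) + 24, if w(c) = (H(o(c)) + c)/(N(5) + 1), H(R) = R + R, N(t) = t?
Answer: -562/3 ≈ -187.33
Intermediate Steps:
H(R) = 2*R
w(c) = 2 + c/6 (w(c) = (2*6 + c)/(5 + 1) = (12 + c)/6 = (12 + c)*(⅙) = 2 + c/6)
((-6)³ + w(16)) + 24 = ((-6)³ + (2 + (⅙)*16)) + 24 = (-216 + (2 + 8/3)) + 24 = (-216 + 14/3) + 24 = -634/3 + 24 = -562/3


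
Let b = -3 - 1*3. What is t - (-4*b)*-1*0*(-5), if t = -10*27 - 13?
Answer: -283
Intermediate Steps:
b = -6 (b = -3 - 3 = -6)
t = -283 (t = -270 - 13 = -283)
t - (-4*b)*-1*0*(-5) = -283 - (-4*(-6))*-1*0*(-5) = -283 - 24*0*(-5) = -283 - 24*0 = -283 - 1*0 = -283 + 0 = -283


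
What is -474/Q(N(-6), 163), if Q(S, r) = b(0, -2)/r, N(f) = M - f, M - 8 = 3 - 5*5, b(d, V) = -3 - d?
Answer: 25754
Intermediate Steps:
M = -14 (M = 8 + (3 - 5*5) = 8 + (3 - 25) = 8 - 22 = -14)
N(f) = -14 - f
Q(S, r) = -3/r (Q(S, r) = (-3 - 1*0)/r = (-3 + 0)/r = -3/r)
-474/Q(N(-6), 163) = -474/((-3/163)) = -474/((-3*1/163)) = -474/(-3/163) = -474*(-163/3) = 25754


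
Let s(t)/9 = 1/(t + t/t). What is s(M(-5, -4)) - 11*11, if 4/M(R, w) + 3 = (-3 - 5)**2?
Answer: -7316/65 ≈ -112.55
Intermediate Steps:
M(R, w) = 4/61 (M(R, w) = 4/(-3 + (-3 - 5)**2) = 4/(-3 + (-8)**2) = 4/(-3 + 64) = 4/61)
s(t) = 9/(1 + t) (s(t) = 9/(t + t/t) = 9/(t + 1) = 9/(1 + t))
s(M(-5, -4)) - 11*11 = 9/(1 + 4/61) - 11*11 = 9/(65/61) - 121 = 9*(61/65) - 121 = 549/65 - 121 = -7316/65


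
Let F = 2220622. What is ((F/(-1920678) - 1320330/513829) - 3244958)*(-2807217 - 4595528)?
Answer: 11853471130167818145862315/493450028031 ≈ 2.4022e+13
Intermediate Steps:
((F/(-1920678) - 1320330/513829) - 3244958)*(-2807217 - 4595528) = ((2220622/(-1920678) - 1320330/513829) - 3244958)*(-2807217 - 4595528) = ((2220622*(-1/1920678) - 1320330*1/513829) - 3244958)*(-7402745) = ((-1110311/960339 - 1320330/513829) - 3244958)*(-7402745) = (-1838474382689/493450028031 - 3244958)*(-7402745) = -1601226454533800387/493450028031*(-7402745) = 11853471130167818145862315/493450028031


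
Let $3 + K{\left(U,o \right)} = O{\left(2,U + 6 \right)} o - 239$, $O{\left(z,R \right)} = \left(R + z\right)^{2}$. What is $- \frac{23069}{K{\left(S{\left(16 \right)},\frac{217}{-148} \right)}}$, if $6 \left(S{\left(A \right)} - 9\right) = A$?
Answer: $\frac{30727908}{1077721} \approx 28.512$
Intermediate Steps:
$S{\left(A \right)} = 9 + \frac{A}{6}$
$K{\left(U,o \right)} = -242 + o \left(8 + U\right)^{2}$ ($K{\left(U,o \right)} = -3 + \left(\left(\left(U + 6\right) + 2\right)^{2} o - 239\right) = -3 + \left(\left(\left(6 + U\right) + 2\right)^{2} o - 239\right) = -3 + \left(\left(8 + U\right)^{2} o - 239\right) = -3 + \left(o \left(8 + U\right)^{2} - 239\right) = -3 + \left(-239 + o \left(8 + U\right)^{2}\right) = -242 + o \left(8 + U\right)^{2}$)
$- \frac{23069}{K{\left(S{\left(16 \right)},\frac{217}{-148} \right)}} = - \frac{23069}{-242 + \frac{217}{-148} \left(8 + \left(9 + \frac{1}{6} \cdot 16\right)\right)^{2}} = - \frac{23069}{-242 + 217 \left(- \frac{1}{148}\right) \left(8 + \left(9 + \frac{8}{3}\right)\right)^{2}} = - \frac{23069}{-242 - \frac{217 \left(8 + \frac{35}{3}\right)^{2}}{148}} = - \frac{23069}{-242 - \frac{217 \left(\frac{59}{3}\right)^{2}}{148}} = - \frac{23069}{-242 - \frac{755377}{1332}} = - \frac{23069}{- \frac{1077721}{1332}} = \left(-23069\right) \left(- \frac{1332}{1077721}\right) = \frac{30727908}{1077721}$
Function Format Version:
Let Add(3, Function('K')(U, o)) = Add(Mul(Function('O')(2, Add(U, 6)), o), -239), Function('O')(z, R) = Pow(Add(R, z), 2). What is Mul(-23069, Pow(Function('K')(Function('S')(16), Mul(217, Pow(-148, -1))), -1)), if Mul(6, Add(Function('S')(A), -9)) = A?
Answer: Rational(30727908, 1077721) ≈ 28.512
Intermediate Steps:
Function('S')(A) = Add(9, Mul(Rational(1, 6), A))
Function('K')(U, o) = Add(-242, Mul(o, Pow(Add(8, U), 2))) (Function('K')(U, o) = Add(-3, Add(Mul(Pow(Add(Add(U, 6), 2), 2), o), -239)) = Add(-3, Add(Mul(Pow(Add(Add(6, U), 2), 2), o), -239)) = Add(-3, Add(Mul(Pow(Add(8, U), 2), o), -239)) = Add(-3, Add(Mul(o, Pow(Add(8, U), 2)), -239)) = Add(-3, Add(-239, Mul(o, Pow(Add(8, U), 2)))) = Add(-242, Mul(o, Pow(Add(8, U), 2))))
Mul(-23069, Pow(Function('K')(Function('S')(16), Mul(217, Pow(-148, -1))), -1)) = Mul(-23069, Pow(Add(-242, Mul(Mul(217, Pow(-148, -1)), Pow(Add(8, Add(9, Mul(Rational(1, 6), 16))), 2))), -1)) = Mul(-23069, Pow(Add(-242, Mul(Mul(217, Rational(-1, 148)), Pow(Add(8, Add(9, Rational(8, 3))), 2))), -1)) = Mul(-23069, Pow(Add(-242, Mul(Rational(-217, 148), Pow(Add(8, Rational(35, 3)), 2))), -1)) = Mul(-23069, Pow(Add(-242, Mul(Rational(-217, 148), Pow(Rational(59, 3), 2))), -1)) = Mul(-23069, Pow(Add(-242, Mul(Rational(-217, 148), Rational(3481, 9))), -1)) = Mul(-23069, Pow(Add(-242, Rational(-755377, 1332)), -1)) = Mul(-23069, Pow(Rational(-1077721, 1332), -1)) = Mul(-23069, Rational(-1332, 1077721)) = Rational(30727908, 1077721)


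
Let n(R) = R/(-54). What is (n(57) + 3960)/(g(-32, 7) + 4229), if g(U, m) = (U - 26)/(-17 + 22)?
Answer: 356305/379566 ≈ 0.93872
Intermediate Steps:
g(U, m) = -26/5 + U/5 (g(U, m) = (-26 + U)/5 = (-26 + U)*(⅕) = -26/5 + U/5)
n(R) = -R/54 (n(R) = R*(-1/54) = -R/54)
(n(57) + 3960)/(g(-32, 7) + 4229) = (-1/54*57 + 3960)/((-26/5 + (⅕)*(-32)) + 4229) = (-19/18 + 3960)/((-26/5 - 32/5) + 4229) = 71261/(18*(-58/5 + 4229)) = 71261/(18*(21087/5)) = (71261/18)*(5/21087) = 356305/379566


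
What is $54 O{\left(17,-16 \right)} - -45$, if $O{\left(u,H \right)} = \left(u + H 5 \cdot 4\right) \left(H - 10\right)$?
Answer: $425457$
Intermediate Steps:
$O{\left(u,H \right)} = \left(-10 + H\right) \left(u + 20 H\right)$ ($O{\left(u,H \right)} = \left(u + 5 H 4\right) \left(-10 + H\right) = \left(u + 20 H\right) \left(-10 + H\right) = \left(-10 + H\right) \left(u + 20 H\right)$)
$54 O{\left(17,-16 \right)} - -45 = 54 \left(\left(-200\right) \left(-16\right) - 170 + 20 \left(-16\right)^{2} - 272\right) - -45 = 54 \left(3200 - 170 + 20 \cdot 256 - 272\right) + 45 = 54 \left(3200 - 170 + 5120 - 272\right) + 45 = 54 \cdot 7878 + 45 = 425412 + 45 = 425457$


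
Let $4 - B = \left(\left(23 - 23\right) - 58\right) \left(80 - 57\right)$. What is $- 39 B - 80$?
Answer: $-52262$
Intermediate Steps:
$B = 1338$ ($B = 4 - \left(\left(23 - 23\right) - 58\right) \left(80 - 57\right) = 4 - \left(\left(23 - 23\right) - 58\right) 23 = 4 - \left(0 - 58\right) 23 = 4 - \left(-58\right) 23 = 4 - -1334 = 4 + 1334 = 1338$)
$- 39 B - 80 = \left(-39\right) 1338 - 80 = -52182 - 80 = -52262$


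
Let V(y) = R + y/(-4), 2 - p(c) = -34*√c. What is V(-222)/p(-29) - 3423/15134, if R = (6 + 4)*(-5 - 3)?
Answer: (-16626*√29 + 53947*I)/(4324*(-I + 17*√29)) ≈ -0.22764 + 0.13379*I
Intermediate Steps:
R = -80 (R = 10*(-8) = -80)
p(c) = 2 + 34*√c (p(c) = 2 - (-34)*√c = 2 + 34*√c)
V(y) = -80 - y/4 (V(y) = -80 + y/(-4) = -80 - y/4)
V(-222)/p(-29) - 3423/15134 = (-80 - ¼*(-222))/(2 + 34*√(-29)) - 3423/15134 = (-80 + 111/2)/(2 + 34*(I*√29)) - 3423*1/15134 = -49/(2*(2 + 34*I*√29)) - 489/2162 = -489/2162 - 49/(2*(2 + 34*I*√29))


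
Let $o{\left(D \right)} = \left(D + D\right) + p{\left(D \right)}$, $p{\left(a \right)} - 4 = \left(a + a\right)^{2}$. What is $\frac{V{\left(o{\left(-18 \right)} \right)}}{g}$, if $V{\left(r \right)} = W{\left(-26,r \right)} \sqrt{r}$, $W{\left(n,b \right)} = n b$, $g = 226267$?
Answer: $- \frac{131456 \sqrt{79}}{226267} \approx -5.1638$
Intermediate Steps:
$p{\left(a \right)} = 4 + 4 a^{2}$ ($p{\left(a \right)} = 4 + \left(a + a\right)^{2} = 4 + \left(2 a\right)^{2} = 4 + 4 a^{2}$)
$o{\left(D \right)} = 4 + 2 D + 4 D^{2}$ ($o{\left(D \right)} = \left(D + D\right) + \left(4 + 4 D^{2}\right) = 2 D + \left(4 + 4 D^{2}\right) = 4 + 2 D + 4 D^{2}$)
$W{\left(n,b \right)} = b n$
$V{\left(r \right)} = - 26 r^{\frac{3}{2}}$ ($V{\left(r \right)} = r \left(-26\right) \sqrt{r} = - 26 r \sqrt{r} = - 26 r^{\frac{3}{2}}$)
$\frac{V{\left(o{\left(-18 \right)} \right)}}{g} = \frac{\left(-26\right) \left(4 + 2 \left(-18\right) + 4 \left(-18\right)^{2}\right)^{\frac{3}{2}}}{226267} = - 26 \left(4 - 36 + 4 \cdot 324\right)^{\frac{3}{2}} \cdot \frac{1}{226267} = - 26 \left(4 - 36 + 1296\right)^{\frac{3}{2}} \cdot \frac{1}{226267} = - 26 \cdot 1264^{\frac{3}{2}} \cdot \frac{1}{226267} = - 26 \cdot 5056 \sqrt{79} \cdot \frac{1}{226267} = - 131456 \sqrt{79} \cdot \frac{1}{226267} = - \frac{131456 \sqrt{79}}{226267}$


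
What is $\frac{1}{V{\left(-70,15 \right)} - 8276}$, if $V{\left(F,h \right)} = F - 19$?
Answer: $- \frac{1}{8365} \approx -0.00011955$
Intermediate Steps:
$V{\left(F,h \right)} = -19 + F$
$\frac{1}{V{\left(-70,15 \right)} - 8276} = \frac{1}{\left(-19 - 70\right) - 8276} = \frac{1}{-89 - 8276} = \frac{1}{-8365} = - \frac{1}{8365}$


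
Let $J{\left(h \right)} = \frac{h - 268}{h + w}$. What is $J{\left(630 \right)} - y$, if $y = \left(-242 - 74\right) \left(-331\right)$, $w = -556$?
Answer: $- \frac{3869871}{37} \approx -1.0459 \cdot 10^{5}$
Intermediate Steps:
$J{\left(h \right)} = \frac{-268 + h}{-556 + h}$ ($J{\left(h \right)} = \frac{h - 268}{h - 556} = \frac{-268 + h}{-556 + h}$)
$y = 104596$ ($y = \left(-316\right) \left(-331\right) = 104596$)
$J{\left(630 \right)} - y = \frac{-268 + 630}{-556 + 630} - 104596 = \frac{1}{74} \cdot 362 - 104596 = \frac{181}{37} - 104596 = - \frac{3869871}{37}$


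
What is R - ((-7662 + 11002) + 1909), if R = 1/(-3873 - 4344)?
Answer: -43131034/8217 ≈ -5249.0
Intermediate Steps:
R = -1/8217 (R = 1/(-8217) = -1/8217 ≈ -0.00012170)
R - ((-7662 + 11002) + 1909) = -1/8217 - ((-7662 + 11002) + 1909) = -1/8217 - (3340 + 1909) = -1/8217 - 1*5249 = -1/8217 - 5249 = -43131034/8217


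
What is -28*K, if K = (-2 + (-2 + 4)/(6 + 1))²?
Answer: -576/7 ≈ -82.286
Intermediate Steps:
K = 144/49 (K = (-2 + 2/7)² = (-12/7)² = 144/49 ≈ 2.9388)
-28*K = -28*144/49 = -576/7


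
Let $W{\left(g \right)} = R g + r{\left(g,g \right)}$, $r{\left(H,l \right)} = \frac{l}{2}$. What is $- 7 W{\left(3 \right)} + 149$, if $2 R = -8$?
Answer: $\frac{445}{2} \approx 222.5$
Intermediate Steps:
$r{\left(H,l \right)} = \frac{l}{2}$ ($r{\left(H,l \right)} = l \frac{1}{2} = \frac{l}{2}$)
$R = -4$ ($R = \frac{1}{2} \left(-8\right) = -4$)
$W{\left(g \right)} = - \frac{7 g}{2}$ ($W{\left(g \right)} = - 4 g + \frac{g}{2} = - \frac{7 g}{2}$)
$- 7 W{\left(3 \right)} + 149 = - 7 \left(\left(- \frac{7}{2}\right) 3\right) + 149 = \left(-7\right) \left(- \frac{21}{2}\right) + 149 = \frac{147}{2} + 149 = \frac{445}{2}$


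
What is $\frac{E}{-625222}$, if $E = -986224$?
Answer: $\frac{493112}{312611} \approx 1.5774$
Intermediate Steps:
$\frac{E}{-625222} = - \frac{986224}{-625222} = \left(-986224\right) \left(- \frac{1}{625222}\right) = \frac{493112}{312611}$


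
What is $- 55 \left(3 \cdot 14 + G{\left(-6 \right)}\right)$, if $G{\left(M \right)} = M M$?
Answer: $-4290$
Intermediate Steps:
$G{\left(M \right)} = M^{2}$
$- 55 \left(3 \cdot 14 + G{\left(-6 \right)}\right) = - 55 \left(3 \cdot 14 + \left(-6\right)^{2}\right) = - 55 \left(42 + 36\right) = \left(-55\right) 78 = -4290$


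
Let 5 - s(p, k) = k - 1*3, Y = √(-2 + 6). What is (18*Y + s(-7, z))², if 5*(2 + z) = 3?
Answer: 51529/25 ≈ 2061.2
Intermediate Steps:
z = -7/5 (z = -2 + (⅕)*3 = -2 + ⅗ = -7/5 ≈ -1.4000)
Y = 2 (Y = √4 = 2)
s(p, k) = 8 - k (s(p, k) = 5 - (k - 1*3) = 5 - (k - 3) = 5 - (-3 + k) = 5 + (3 - k) = 8 - k)
(18*Y + s(-7, z))² = (18*2 + (8 - 1*(-7/5)))² = (36 + (8 + 7/5))² = (36 + 47/5)² = (227/5)² = 51529/25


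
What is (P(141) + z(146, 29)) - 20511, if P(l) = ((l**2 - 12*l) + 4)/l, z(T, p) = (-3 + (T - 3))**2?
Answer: -110258/141 ≈ -781.97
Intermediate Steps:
z(T, p) = (-6 + T)**2 (z(T, p) = (-3 + (-3 + T))**2 = (-6 + T)**2)
P(l) = (4 + l**2 - 12*l)/l
(P(141) + z(146, 29)) - 20511 = ((-12 + 141 + 4/141) + (-6 + 146)**2) - 20511 = ((-12 + 141 + 4*(1/141)) + 140**2) - 20511 = ((-12 + 141 + 4/141) + 19600) - 20511 = (18193/141 + 19600) - 20511 = 2781793/141 - 20511 = -110258/141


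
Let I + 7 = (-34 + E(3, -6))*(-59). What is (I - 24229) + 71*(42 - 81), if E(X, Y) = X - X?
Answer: -24999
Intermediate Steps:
E(X, Y) = 0
I = 1999 (I = -7 + (-34 + 0)*(-59) = -7 - 34*(-59) = -7 + 2006 = 1999)
(I - 24229) + 71*(42 - 81) = (1999 - 24229) + 71*(42 - 81) = -22230 + 71*(-39) = -22230 - 2769 = -24999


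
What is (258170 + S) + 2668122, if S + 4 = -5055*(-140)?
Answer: 3633988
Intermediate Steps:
S = 707696 (S = -4 - 5055*(-140) = -4 + 707700 = 707696)
(258170 + S) + 2668122 = (258170 + 707696) + 2668122 = 965866 + 2668122 = 3633988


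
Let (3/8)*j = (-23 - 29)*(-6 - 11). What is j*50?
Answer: 353600/3 ≈ 1.1787e+5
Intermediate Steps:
j = 7072/3 (j = 8*((-23 - 29)*(-6 - 11))/3 = 8*(-52*(-17))/3 = (8/3)*884 = 7072/3 ≈ 2357.3)
j*50 = (7072/3)*50 = 353600/3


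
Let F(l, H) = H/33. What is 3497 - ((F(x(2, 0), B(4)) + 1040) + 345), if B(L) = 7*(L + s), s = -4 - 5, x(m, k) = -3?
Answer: 69731/33 ≈ 2113.1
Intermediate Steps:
s = -9
B(L) = -63 + 7*L (B(L) = 7*(L - 9) = 7*(-9 + L) = -63 + 7*L)
F(l, H) = H/33 (F(l, H) = H*(1/33) = H/33)
3497 - ((F(x(2, 0), B(4)) + 1040) + 345) = 3497 - (((-63 + 7*4)/33 + 1040) + 345) = 3497 - (((-63 + 28)/33 + 1040) + 345) = 3497 - (((1/33)*(-35) + 1040) + 345) = 3497 - ((-35/33 + 1040) + 345) = 3497 - (34285/33 + 345) = 3497 - 1*45670/33 = 3497 - 45670/33 = 69731/33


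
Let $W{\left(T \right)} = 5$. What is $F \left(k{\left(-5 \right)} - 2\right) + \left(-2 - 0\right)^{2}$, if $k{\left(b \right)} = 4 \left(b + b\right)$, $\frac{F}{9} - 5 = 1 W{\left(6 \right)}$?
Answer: $-3776$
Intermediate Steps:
$F = 90$ ($F = 45 + 9 \cdot 1 \cdot 5 = 45 + 9 \cdot 5 = 45 + 45 = 90$)
$k{\left(b \right)} = 8 b$ ($k{\left(b \right)} = 4 \cdot 2 b = 8 b$)
$F \left(k{\left(-5 \right)} - 2\right) + \left(-2 - 0\right)^{2} = 90 \left(8 \left(-5\right) - 2\right) + \left(-2 - 0\right)^{2} = 90 \left(-40 - 2\right) + \left(-2 + 0\right)^{2} = 90 \left(-42\right) + \left(-2\right)^{2} = -3780 + 4 = -3776$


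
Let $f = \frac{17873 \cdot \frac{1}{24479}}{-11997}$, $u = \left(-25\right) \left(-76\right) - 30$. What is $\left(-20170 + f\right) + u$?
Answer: $- \frac{5374244520773}{293674563} \approx -18300.0$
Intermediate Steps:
$u = 1870$ ($u = 1900 - 30 = 1870$)
$f = - \frac{17873}{293674563}$ ($f = 17873 \cdot \frac{1}{24479} \left(- \frac{1}{11997}\right) = \frac{17873}{24479} \left(- \frac{1}{11997}\right) = - \frac{17873}{293674563} \approx -6.086 \cdot 10^{-5}$)
$\left(-20170 + f\right) + u = \left(-20170 - \frac{17873}{293674563}\right) + 1870 = - \frac{5923415953583}{293674563} + 1870 = - \frac{5374244520773}{293674563}$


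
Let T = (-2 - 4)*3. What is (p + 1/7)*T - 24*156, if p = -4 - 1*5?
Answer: -25092/7 ≈ -3584.6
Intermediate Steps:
T = -18 (T = -6*3 = -18)
p = -9 (p = -4 - 5 = -9)
(p + 1/7)*T - 24*156 = (-9 + 1/7)*(-18) - 24*156 = (-9 + ⅐)*(-18) - 3744 = -62/7*(-18) - 3744 = 1116/7 - 3744 = -25092/7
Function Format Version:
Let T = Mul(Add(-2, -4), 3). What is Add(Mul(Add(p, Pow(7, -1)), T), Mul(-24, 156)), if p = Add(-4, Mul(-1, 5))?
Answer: Rational(-25092, 7) ≈ -3584.6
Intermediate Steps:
T = -18 (T = Mul(-6, 3) = -18)
p = -9 (p = Add(-4, -5) = -9)
Add(Mul(Add(p, Pow(7, -1)), T), Mul(-24, 156)) = Add(Mul(Add(-9, Pow(7, -1)), -18), Mul(-24, 156)) = Add(Mul(Add(-9, Rational(1, 7)), -18), -3744) = Add(Mul(Rational(-62, 7), -18), -3744) = Add(Rational(1116, 7), -3744) = Rational(-25092, 7)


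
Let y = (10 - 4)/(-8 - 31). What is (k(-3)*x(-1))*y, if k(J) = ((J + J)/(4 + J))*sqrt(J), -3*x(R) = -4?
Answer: 16*I*sqrt(3)/13 ≈ 2.1318*I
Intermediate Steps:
x(R) = 4/3 (x(R) = -1/3*(-4) = 4/3)
k(J) = 2*J**(3/2)/(4 + J) (k(J) = ((2*J)/(4 + J))*sqrt(J) = (2*J/(4 + J))*sqrt(J) = 2*J**(3/2)/(4 + J))
y = -2/13 (y = 6/(-39) = 6*(-1/39) = -2/13 ≈ -0.15385)
(k(-3)*x(-1))*y = ((2*(-3)**(3/2)/(4 - 3))*(4/3))*(-2/13) = ((2*(-3*I*sqrt(3))/1)*(4/3))*(-2/13) = ((2*(-3*I*sqrt(3))*1)*(4/3))*(-2/13) = (-6*I*sqrt(3)*(4/3))*(-2/13) = -8*I*sqrt(3)*(-2/13) = 16*I*sqrt(3)/13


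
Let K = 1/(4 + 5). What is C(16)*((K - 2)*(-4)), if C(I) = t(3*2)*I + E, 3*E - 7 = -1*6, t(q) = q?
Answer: 19652/27 ≈ 727.85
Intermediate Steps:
E = ⅓ (E = 7/3 + (-1*6)/3 = 7/3 + (⅓)*(-6) = 7/3 - 2 = ⅓ ≈ 0.33333)
K = ⅑ (K = 1/9 = ⅑ ≈ 0.11111)
C(I) = ⅓ + 6*I (C(I) = (3*2)*I + ⅓ = 6*I + ⅓ = ⅓ + 6*I)
C(16)*((K - 2)*(-4)) = (⅓ + 6*16)*((⅑ - 2)*(-4)) = (⅓ + 96)*(-17/9*(-4)) = (289/3)*(68/9) = 19652/27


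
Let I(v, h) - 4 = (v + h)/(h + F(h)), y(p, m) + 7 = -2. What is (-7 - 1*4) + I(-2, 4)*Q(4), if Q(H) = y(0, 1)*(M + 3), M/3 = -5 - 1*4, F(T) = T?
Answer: 907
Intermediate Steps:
M = -27 (M = 3*(-5 - 1*4) = 3*(-5 - 4) = 3*(-9) = -27)
y(p, m) = -9 (y(p, m) = -7 - 2 = -9)
I(v, h) = 4 + (h + v)/(2*h) (I(v, h) = 4 + (v + h)/(h + h) = 4 + (h + v)/((2*h)) = 4 + (h + v)*(1/(2*h)) = 4 + (h + v)/(2*h))
Q(H) = 216 (Q(H) = -9*(-27 + 3) = -9*(-24) = 216)
(-7 - 1*4) + I(-2, 4)*Q(4) = (-7 - 1*4) + ((½)*(-2 + 9*4)/4)*216 = (-7 - 4) + ((½)*(¼)*(-2 + 36))*216 = -11 + ((½)*(¼)*34)*216 = -11 + (17/4)*216 = -11 + 918 = 907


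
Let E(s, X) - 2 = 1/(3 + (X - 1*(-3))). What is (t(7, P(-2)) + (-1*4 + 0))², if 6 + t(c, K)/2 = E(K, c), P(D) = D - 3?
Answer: 23716/169 ≈ 140.33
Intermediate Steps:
E(s, X) = 2 + 1/(6 + X) (E(s, X) = 2 + 1/(3 + (X - 1*(-3))) = 2 + 1/(3 + (X + 3)) = 2 + 1/(3 + (3 + X)) = 2 + 1/(6 + X))
P(D) = -3 + D
t(c, K) = -12 + 2*(13 + 2*c)/(6 + c) (t(c, K) = -12 + 2*((13 + 2*c)/(6 + c)) = -12 + 2*(13 + 2*c)/(6 + c))
(t(7, P(-2)) + (-1*4 + 0))² = (2*(-23 - 4*7)/(6 + 7) + (-1*4 + 0))² = (2*(-23 - 28)/13 + (-4 + 0))² = (2*(1/13)*(-51) - 4)² = (-102/13 - 4)² = (-154/13)² = 23716/169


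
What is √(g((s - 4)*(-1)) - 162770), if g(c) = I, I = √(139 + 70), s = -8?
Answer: √(-162770 + √209) ≈ 403.43*I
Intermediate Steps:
I = √209 ≈ 14.457
g(c) = √209
√(g((s - 4)*(-1)) - 162770) = √(√209 - 162770) = √(-162770 + √209)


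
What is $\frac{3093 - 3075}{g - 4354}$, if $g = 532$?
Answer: $- \frac{3}{637} \approx -0.0047096$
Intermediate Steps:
$\frac{3093 - 3075}{g - 4354} = \frac{3093 - 3075}{532 - 4354} = \frac{3093 - 3075}{-3822} = 18 \left(- \frac{1}{3822}\right) = - \frac{3}{637}$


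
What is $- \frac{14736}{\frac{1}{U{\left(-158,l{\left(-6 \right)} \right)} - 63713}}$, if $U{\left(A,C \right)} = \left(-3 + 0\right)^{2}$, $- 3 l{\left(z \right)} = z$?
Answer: $938742144$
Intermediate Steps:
$l{\left(z \right)} = - \frac{z}{3}$
$U{\left(A,C \right)} = 9$ ($U{\left(A,C \right)} = \left(-3\right)^{2} = 9$)
$- \frac{14736}{\frac{1}{U{\left(-158,l{\left(-6 \right)} \right)} - 63713}} = - \frac{14736}{\frac{1}{9 - 63713}} = - \frac{14736}{\frac{1}{-63704}} = - \frac{14736}{- \frac{1}{63704}} = \left(-14736\right) \left(-63704\right) = 938742144$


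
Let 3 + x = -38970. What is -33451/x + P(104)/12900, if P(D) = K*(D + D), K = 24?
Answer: 4742963/3808725 ≈ 1.2453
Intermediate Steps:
x = -38973 (x = -3 - 38970 = -38973)
P(D) = 48*D (P(D) = 24*(D + D) = 24*(2*D) = 48*D)
-33451/x + P(104)/12900 = -33451/(-38973) + (48*104)/12900 = -33451*(-1/38973) + 4992*(1/12900) = 3041/3543 + 416/1075 = 4742963/3808725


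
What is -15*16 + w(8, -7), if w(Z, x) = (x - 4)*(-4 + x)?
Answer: -119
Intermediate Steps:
w(Z, x) = (-4 + x)² (w(Z, x) = (-4 + x)*(-4 + x) = (-4 + x)²)
-15*16 + w(8, -7) = -15*16 + (-4 - 7)² = -240 + (-11)² = -240 + 121 = -119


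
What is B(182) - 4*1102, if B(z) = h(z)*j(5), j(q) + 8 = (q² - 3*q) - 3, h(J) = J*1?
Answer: -4590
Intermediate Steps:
h(J) = J
j(q) = -11 + q² - 3*q (j(q) = -8 + ((q² - 3*q) - 3) = -8 + (-3 + q² - 3*q) = -11 + q² - 3*q)
B(z) = -z (B(z) = z*(-11 + 5² - 3*5) = z*(-11 + 25 - 15) = z*(-1) = -z)
B(182) - 4*1102 = -1*182 - 4*1102 = -182 - 1*4408 = -182 - 4408 = -4590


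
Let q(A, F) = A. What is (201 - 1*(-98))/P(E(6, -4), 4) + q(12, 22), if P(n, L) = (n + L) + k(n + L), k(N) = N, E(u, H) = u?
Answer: 539/20 ≈ 26.950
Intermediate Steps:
P(n, L) = 2*L + 2*n (P(n, L) = (n + L) + (n + L) = (L + n) + (L + n) = 2*L + 2*n)
(201 - 1*(-98))/P(E(6, -4), 4) + q(12, 22) = (201 - 1*(-98))/(2*4 + 2*6) + 12 = (201 + 98)/(8 + 12) + 12 = 299/20 + 12 = 539/20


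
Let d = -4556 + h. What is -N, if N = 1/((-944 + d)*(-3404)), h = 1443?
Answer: -1/13810028 ≈ -7.2411e-8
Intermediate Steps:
d = -3113 (d = -4556 + 1443 = -3113)
N = 1/13810028 (N = 1/(-944 - 3113*(-3404)) = -1/3404/(-4057) = -1/4057*(-1/3404) = 1/13810028 ≈ 7.2411e-8)
-N = -1*1/13810028 = -1/13810028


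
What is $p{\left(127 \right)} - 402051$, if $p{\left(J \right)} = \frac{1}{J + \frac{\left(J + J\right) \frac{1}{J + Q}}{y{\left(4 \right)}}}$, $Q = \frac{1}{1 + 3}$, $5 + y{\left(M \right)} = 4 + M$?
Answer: $- \frac{78377830668}{194945} \approx -4.0205 \cdot 10^{5}$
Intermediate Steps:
$y{\left(M \right)} = -1 + M$ ($y{\left(M \right)} = -5 + \left(4 + M\right) = -1 + M$)
$Q = \frac{1}{4} \approx 0.25$
$p{\left(J \right)} = \frac{1}{J + \frac{2 J}{3 \left(\frac{1}{4} + J\right)}}$ ($p{\left(J \right)} = \frac{1}{J + \frac{\left(J + J\right) \frac{1}{J + \frac{1}{4}}}{-1 + 4}} = \frac{1}{J + \frac{2 J \frac{1}{\frac{1}{4} + J}}{3}} = \frac{1}{J + \frac{2 J}{3 \left(\frac{1}{4} + J\right)}}$)
$p{\left(127 \right)} - 402051 = \frac{3 \left(1 + 4 \cdot 127\right)}{127 \left(11 + 12 \cdot 127\right)} - 402051 = 3 \cdot \frac{1}{127} \frac{1}{11 + 1524} \left(1 + 508\right) - 402051 = 3 \cdot \frac{1}{127} \cdot \frac{1}{1535} \cdot 509 - 402051 = \frac{1527}{194945} - 402051 = - \frac{78377830668}{194945}$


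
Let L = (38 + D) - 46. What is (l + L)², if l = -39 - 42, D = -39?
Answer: 16384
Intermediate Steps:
L = -47 (L = (38 - 39) - 46 = -1 - 46 = -47)
l = -81
(l + L)² = (-81 - 47)² = (-128)² = 16384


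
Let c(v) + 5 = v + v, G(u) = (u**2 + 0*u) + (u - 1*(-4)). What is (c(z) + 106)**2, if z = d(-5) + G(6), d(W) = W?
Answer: 33489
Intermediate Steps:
G(u) = 4 + u + u**2 (G(u) = (u**2 + 0) + (u + 4) = u**2 + (4 + u) = 4 + u + u**2)
z = 41 (z = -5 + (4 + 6 + 6**2) = -5 + (4 + 6 + 36) = -5 + 46 = 41)
c(v) = -5 + 2*v (c(v) = -5 + (v + v) = -5 + 2*v)
(c(z) + 106)**2 = ((-5 + 2*41) + 106)**2 = ((-5 + 82) + 106)**2 = (77 + 106)**2 = 183**2 = 33489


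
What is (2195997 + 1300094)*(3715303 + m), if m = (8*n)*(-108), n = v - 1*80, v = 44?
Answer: 13097779795037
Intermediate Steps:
n = -36 (n = 44 - 1*80 = 44 - 80 = -36)
m = 31104 (m = (8*(-36))*(-108) = -288*(-108) = 31104)
(2195997 + 1300094)*(3715303 + m) = (2195997 + 1300094)*(3715303 + 31104) = 3496091*3746407 = 13097779795037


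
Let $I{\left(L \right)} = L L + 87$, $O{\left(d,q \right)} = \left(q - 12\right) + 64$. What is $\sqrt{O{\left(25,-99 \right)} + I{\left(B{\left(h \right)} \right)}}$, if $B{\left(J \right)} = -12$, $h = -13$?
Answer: $2 \sqrt{46} \approx 13.565$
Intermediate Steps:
$O{\left(d,q \right)} = 52 + q$ ($O{\left(d,q \right)} = \left(-12 + q\right) + 64 = 52 + q$)
$I{\left(L \right)} = 87 + L^{2}$ ($I{\left(L \right)} = L^{2} + 87 = 87 + L^{2}$)
$\sqrt{O{\left(25,-99 \right)} + I{\left(B{\left(h \right)} \right)}} = \sqrt{\left(52 - 99\right) + \left(87 + \left(-12\right)^{2}\right)} = \sqrt{-47 + \left(87 + 144\right)} = \sqrt{-47 + 231} = \sqrt{184} = 2 \sqrt{46}$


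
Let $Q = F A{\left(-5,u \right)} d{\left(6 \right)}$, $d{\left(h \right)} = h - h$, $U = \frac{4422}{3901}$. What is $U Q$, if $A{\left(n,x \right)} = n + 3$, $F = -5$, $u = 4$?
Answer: $0$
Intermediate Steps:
$U = \frac{4422}{3901}$ ($U = 4422 \cdot \frac{1}{3901} = \frac{4422}{3901} \approx 1.1336$)
$A{\left(n,x \right)} = 3 + n$
$d{\left(h \right)} = 0$
$Q = 0$ ($Q = - 5 \left(3 - 5\right) 0 = \left(-5\right) \left(-2\right) 0 = 10 \cdot 0 = 0$)
$U Q = \frac{4422}{3901} \cdot 0 = 0$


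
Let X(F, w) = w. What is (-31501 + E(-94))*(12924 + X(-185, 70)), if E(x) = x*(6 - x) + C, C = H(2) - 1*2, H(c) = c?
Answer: -531467594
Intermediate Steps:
C = 0 (C = 2 - 1*2 = 2 - 2 = 0)
E(x) = x*(6 - x) (E(x) = x*(6 - x) + 0 = x*(6 - x))
(-31501 + E(-94))*(12924 + X(-185, 70)) = (-31501 - 94*(6 - 1*(-94)))*(12924 + 70) = (-31501 - 94*(6 + 94))*12994 = (-31501 - 94*100)*12994 = (-31501 - 9400)*12994 = -40901*12994 = -531467594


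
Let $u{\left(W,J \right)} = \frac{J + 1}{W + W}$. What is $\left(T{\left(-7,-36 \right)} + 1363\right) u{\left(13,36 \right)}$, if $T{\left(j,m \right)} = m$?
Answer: $\frac{49099}{26} \approx 1888.4$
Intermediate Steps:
$u{\left(W,J \right)} = \frac{1 + J}{2 W}$
$\left(T{\left(-7,-36 \right)} + 1363\right) u{\left(13,36 \right)} = \left(-36 + 1363\right) \frac{1 + 36}{2 \cdot 13} = 1327 \cdot \frac{1}{2} \cdot \frac{1}{13} \cdot 37 = 1327 \cdot \frac{37}{26} = \frac{49099}{26}$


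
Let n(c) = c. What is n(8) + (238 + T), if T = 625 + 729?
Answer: 1600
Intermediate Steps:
T = 1354
n(8) + (238 + T) = 8 + (238 + 1354) = 8 + 1592 = 1600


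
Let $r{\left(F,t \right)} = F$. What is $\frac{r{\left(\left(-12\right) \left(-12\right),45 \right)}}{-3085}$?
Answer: $- \frac{144}{3085} \approx -0.046677$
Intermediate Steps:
$\frac{r{\left(\left(-12\right) \left(-12\right),45 \right)}}{-3085} = \frac{\left(-12\right) \left(-12\right)}{-3085} = 144 \left(- \frac{1}{3085}\right) = - \frac{144}{3085}$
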